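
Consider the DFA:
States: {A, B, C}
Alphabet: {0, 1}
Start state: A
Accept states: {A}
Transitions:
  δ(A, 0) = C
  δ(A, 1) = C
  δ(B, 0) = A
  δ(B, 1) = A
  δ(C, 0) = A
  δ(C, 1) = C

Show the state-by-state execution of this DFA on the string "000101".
read '0': A → C
  read '0': C → A
  read '0': A → C
  read '1': C → C
  read '0': C → A
  read '1': A → C
A -> C -> A -> C -> C -> A -> C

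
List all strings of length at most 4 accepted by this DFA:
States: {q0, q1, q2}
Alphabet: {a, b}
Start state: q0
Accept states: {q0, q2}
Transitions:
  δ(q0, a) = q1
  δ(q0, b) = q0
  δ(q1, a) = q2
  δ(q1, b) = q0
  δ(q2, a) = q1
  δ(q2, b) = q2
ε, b, aa, ab, bb, aab, abb, baa, bab, bbb, aaaa, aaab, aabb, abaa, abab, abbb, baab, babb, bbaa, bbab, bbbb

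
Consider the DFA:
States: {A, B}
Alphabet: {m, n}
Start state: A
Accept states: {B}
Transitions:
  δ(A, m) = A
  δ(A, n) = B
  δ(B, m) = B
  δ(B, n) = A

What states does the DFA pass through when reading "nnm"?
read 'n': A → B
  read 'n': B → A
  read 'm': A → A
A -> B -> A -> A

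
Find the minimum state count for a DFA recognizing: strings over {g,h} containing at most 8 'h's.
By Myhill–Nerode, count the distinguishable equivalence classes: 10 classes — having seen 0, 1, …, 8, or >8 copies of 'h'; counts 0 through 8 are accepting and >8 is dead.
10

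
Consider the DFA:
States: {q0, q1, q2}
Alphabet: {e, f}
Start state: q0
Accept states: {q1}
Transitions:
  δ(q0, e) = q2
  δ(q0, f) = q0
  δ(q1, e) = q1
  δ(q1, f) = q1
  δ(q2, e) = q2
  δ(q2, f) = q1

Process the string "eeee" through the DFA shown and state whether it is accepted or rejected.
Processing string "eeee":
  q0 --e--> q2
  q2 --e--> q2
  q2 --e--> q2
  q2 --e--> q2
Final state: q2
Accept states: {q1}
No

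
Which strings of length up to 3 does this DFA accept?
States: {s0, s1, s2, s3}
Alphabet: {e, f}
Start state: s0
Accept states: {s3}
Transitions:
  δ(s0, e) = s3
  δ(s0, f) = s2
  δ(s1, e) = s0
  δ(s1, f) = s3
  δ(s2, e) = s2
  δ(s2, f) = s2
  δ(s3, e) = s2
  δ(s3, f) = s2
e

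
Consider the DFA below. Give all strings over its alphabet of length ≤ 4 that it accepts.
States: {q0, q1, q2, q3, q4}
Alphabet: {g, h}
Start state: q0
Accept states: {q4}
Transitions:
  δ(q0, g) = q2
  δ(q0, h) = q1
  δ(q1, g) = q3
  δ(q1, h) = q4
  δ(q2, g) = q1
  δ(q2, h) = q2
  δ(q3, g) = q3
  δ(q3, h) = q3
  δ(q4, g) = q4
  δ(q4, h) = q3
hh, ggh, hhg, gghg, ghgh, hhgg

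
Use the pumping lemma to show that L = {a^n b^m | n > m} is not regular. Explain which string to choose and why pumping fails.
Assume L is regular with pumping length p. Idea: pumping down the a-block drops the a-count to at most the b-count.
Choose s = a^(p+1) b^p ∈ L (|s| = 2p+1 ≥ p). By the pumping lemma, s = xyz with |xy| ≤ p, |y| > 0, so y = a^k with k ≥ 1. Take i = 0: xz = a^(p+1−k) b^p. Since k ≥ 1, p+1−k ≤ p, so the number of a's is no longer strictly greater than the number of b's, hence xz ∉ L.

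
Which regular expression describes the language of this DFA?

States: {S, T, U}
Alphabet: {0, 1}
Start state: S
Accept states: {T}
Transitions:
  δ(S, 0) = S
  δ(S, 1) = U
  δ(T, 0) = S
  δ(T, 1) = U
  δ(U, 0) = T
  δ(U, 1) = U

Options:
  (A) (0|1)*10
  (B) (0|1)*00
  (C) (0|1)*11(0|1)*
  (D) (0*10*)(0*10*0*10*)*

Check each option against the DFA on short strings; one disagreement eliminates an option:
  (A) (0|1)*10: agrees with the DFA on every string of length ≤ 6
  (B) (0|1)*00: on '00' the DFA goes S → S → S and rejects (S ∉ Accept), but the regex matches it → eliminate
  (C) (0|1)*11(0|1)*: on '10' the DFA goes S → U → T and accepts (T ∈ Accept), but the regex does not match it → eliminate
  (D) (0*10*)(0*10*0*10*)*: on '1' the DFA goes S → U and rejects (U ∉ Accept), but the regex matches it → eliminate
Only (A) is consistent with the DFA.
(A) (0|1)*10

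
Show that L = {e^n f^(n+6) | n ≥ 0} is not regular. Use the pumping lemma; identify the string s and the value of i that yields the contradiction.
Assume L is regular with pumping length p. Idea: pumping the e-block breaks the fixed offset of 6.
Choose s = e^p f^(p+6) ∈ L. By the pumping lemma, s = xyz with |xy| ≤ p, |y| > 0, so y = e^k with k ≥ 1. Then xy²z = e^(p+k) f^(p+6). For this to be in L we would need p+6 = (p+k)+6, i.e. k = 0, contradicting k ≥ 1. So xy²z ∉ L.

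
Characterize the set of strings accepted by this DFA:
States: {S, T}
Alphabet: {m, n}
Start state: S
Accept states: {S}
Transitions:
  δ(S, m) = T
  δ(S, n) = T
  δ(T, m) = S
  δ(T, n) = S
Testing a few strings:
  'nm' → accept
  'm' → reject
  'nmm' → reject
  'nnm' → reject
State roles: S=even length so far; T=odd length so far
All strings over {m,n} of even length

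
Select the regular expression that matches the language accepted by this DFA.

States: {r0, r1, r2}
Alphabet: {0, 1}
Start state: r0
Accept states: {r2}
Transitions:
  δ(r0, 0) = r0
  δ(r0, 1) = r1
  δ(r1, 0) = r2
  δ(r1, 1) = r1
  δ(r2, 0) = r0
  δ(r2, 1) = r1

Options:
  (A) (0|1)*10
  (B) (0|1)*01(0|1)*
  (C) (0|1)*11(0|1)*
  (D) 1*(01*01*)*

Check each option against the DFA on short strings; one disagreement eliminates an option:
  (A) (0|1)*10: agrees with the DFA on every string of length ≤ 6
  (B) (0|1)*01(0|1)*: on '01' the DFA goes r0 → r0 → r1 and rejects (r1 ∉ Accept), but the regex matches it → eliminate
  (C) (0|1)*11(0|1)*: on '10' the DFA goes r0 → r1 → r2 and accepts (r2 ∈ Accept), but the regex does not match it → eliminate
  (D) 1*(01*01*)*: on ε the DFA stays in r0 and rejects (r0 ∉ Accept), but the regex matches it → eliminate
Only (A) is consistent with the DFA.
(A) (0|1)*10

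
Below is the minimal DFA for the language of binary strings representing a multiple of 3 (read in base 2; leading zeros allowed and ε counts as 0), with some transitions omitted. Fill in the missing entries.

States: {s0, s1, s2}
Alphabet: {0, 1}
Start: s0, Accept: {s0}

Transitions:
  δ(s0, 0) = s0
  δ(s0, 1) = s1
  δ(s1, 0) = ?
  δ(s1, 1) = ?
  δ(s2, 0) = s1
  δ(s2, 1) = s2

From the language and accept set, identify what each state tracks — s0: value ≡ 0 (mod 3); s1: value ≡ 1 (mod 3); s2: value ≡ 2 (mod 3).
Each missing δ(q, a) is the state matching the new tracked value after reading a.
δ(s1, 0) = s2; δ(s1, 1) = s0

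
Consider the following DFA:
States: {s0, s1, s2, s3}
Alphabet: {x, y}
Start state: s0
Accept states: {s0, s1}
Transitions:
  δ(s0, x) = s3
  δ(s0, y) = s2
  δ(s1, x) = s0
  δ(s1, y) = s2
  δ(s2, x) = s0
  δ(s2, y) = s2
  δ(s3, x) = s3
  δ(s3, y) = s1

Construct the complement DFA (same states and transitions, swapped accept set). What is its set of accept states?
Complement accept states = All states \ Original accept states
= {s0, s1, s2, s3} \ {s0, s1}
{s2, s3}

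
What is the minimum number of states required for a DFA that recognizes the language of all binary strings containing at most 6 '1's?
By Myhill–Nerode, count the distinguishable equivalence classes: 8 classes — having seen 0, 1, …, 6, or >6 copies of '1'; counts 0 through 6 are accepting and >6 is dead.
8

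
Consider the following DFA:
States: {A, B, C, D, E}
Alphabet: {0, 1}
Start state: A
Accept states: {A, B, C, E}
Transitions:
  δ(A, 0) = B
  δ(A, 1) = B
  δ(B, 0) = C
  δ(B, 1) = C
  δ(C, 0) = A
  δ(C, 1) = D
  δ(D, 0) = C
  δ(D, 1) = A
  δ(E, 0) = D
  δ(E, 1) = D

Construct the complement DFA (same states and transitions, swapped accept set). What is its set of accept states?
Complement accept states = All states \ Original accept states
= {A, B, C, D, E} \ {A, B, C, E}
{D}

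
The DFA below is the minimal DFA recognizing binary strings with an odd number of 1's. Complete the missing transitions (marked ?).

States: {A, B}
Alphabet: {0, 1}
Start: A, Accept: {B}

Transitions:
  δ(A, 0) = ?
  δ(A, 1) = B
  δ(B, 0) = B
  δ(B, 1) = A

From the language and accept set, identify what each state tracks — A: even number of 1's so far; B: odd number of 1's so far.
Each missing δ(q, a) is the state matching the new tracked value after reading a.
δ(A, 0) = A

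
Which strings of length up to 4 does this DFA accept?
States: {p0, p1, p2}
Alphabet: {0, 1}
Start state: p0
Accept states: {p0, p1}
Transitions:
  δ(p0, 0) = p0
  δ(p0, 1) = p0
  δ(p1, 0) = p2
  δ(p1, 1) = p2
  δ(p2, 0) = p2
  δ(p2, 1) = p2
ε, 0, 1, 00, 01, 10, 11, 000, 001, 010, 011, 100, 101, 110, 111, 0000, 0001, 0010, 0011, 0100, 0101, 0110, 0111, 1000, 1001, 1010, 1011, 1100, 1101, 1110, 1111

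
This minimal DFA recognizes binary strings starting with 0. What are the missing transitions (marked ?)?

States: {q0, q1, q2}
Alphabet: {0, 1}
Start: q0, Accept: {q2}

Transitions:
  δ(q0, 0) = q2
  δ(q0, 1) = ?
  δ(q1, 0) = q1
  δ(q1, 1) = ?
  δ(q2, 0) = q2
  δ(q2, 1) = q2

From the language and accept set, identify what each state tracks — q0: no input read; q1: started with 1 (dead); q2: started with 0.
Each missing δ(q, a) is the state matching the new tracked value after reading a.
δ(q0, 1) = q1; δ(q1, 1) = q1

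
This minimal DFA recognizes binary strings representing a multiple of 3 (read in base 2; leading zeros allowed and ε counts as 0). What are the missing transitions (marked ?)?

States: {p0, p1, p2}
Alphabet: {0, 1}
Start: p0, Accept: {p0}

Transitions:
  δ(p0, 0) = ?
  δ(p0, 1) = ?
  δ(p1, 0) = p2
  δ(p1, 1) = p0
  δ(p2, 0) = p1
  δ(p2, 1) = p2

From the language and accept set, identify what each state tracks — p0: value ≡ 0 (mod 3); p1: value ≡ 1 (mod 3); p2: value ≡ 2 (mod 3).
Each missing δ(q, a) is the state matching the new tracked value after reading a.
δ(p0, 0) = p0; δ(p0, 1) = p1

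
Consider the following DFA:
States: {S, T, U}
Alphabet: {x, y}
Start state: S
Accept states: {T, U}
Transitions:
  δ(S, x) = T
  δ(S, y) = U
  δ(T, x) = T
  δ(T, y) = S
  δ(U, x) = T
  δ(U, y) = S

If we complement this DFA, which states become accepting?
Complement accept states = All states \ Original accept states
= {S, T, U} \ {T, U}
{S}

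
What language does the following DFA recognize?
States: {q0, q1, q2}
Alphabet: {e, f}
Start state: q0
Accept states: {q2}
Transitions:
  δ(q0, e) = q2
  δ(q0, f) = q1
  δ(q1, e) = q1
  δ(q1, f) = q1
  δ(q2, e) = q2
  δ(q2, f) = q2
Testing a few strings:
  'ef' → accept
  'ee' → accept
  'e' → accept
  'eef' → accept
State roles: q0=no input read; q1=started with f (dead); q2=started with e
All strings over {e,f} starting with e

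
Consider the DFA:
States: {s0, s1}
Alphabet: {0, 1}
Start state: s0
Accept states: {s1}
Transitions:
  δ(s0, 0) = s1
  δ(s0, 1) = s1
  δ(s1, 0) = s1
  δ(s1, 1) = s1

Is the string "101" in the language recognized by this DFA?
Processing string "101":
  s0 --1--> s1
  s1 --0--> s1
  s1 --1--> s1
Final state: s1
Accept states: {s1}
Yes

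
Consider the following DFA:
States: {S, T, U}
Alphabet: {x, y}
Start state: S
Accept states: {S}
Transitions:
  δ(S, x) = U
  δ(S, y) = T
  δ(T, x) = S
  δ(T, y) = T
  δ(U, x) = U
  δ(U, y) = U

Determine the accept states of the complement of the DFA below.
Complement accept states = All states \ Original accept states
= {S, T, U} \ {S}
{T, U}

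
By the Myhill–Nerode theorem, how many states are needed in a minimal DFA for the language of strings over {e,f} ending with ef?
By Myhill–Nerode, count the distinguishable equivalence classes: 3 classes — one per longest suffix of the input that is a prefix of 'ef' (lengths 0 through 2); only the length-2 class is accepting.
3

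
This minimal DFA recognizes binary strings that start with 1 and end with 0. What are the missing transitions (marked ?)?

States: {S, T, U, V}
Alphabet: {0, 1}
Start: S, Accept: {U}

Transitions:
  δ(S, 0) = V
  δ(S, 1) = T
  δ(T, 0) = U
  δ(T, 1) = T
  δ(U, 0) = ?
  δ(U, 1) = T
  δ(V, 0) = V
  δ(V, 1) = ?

From the language and accept set, identify what each state tracks — S: no input read; T: started with 1, last symbol 1; U: started with 1, last symbol 0; V: started with 0 (dead).
Each missing δ(q, a) is the state matching the new tracked value after reading a.
δ(U, 0) = U; δ(V, 1) = V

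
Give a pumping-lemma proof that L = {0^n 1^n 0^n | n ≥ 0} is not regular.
Assume L is regular with pumping length p. Idea: pumping the first 0-block unbalances it against the other two.
Choose s = 0^p 1^p 0^p ∈ L (|s| = 3p ≥ p). By the pumping lemma, s = xyz with |xy| ≤ p, |y| > 0, so y = 0^k with k ≥ 1, inside the first 0-block. Then xy²z = 0^(p+k) 1^p 0^p. The first block has length p+k ≠ p, so the three block lengths are no longer equal and xy²z ∉ L.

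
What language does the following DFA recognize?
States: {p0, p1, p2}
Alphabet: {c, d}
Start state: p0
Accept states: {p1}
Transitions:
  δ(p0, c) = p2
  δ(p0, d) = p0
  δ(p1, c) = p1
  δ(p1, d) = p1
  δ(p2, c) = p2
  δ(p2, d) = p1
Testing a few strings:
  'ccdc' → accept
  'dc' → reject
  'cddd' → accept
  'd' → reject
State roles: p0=no c seen yet; p1=substring cd seen; p2=seen a c, waiting for d
All strings over {c,d} containing the substring cd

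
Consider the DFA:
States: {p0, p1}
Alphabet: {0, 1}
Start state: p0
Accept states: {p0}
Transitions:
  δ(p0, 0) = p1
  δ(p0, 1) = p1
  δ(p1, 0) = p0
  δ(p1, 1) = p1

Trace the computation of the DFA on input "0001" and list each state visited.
read '0': p0 → p1
  read '0': p1 → p0
  read '0': p0 → p1
  read '1': p1 → p1
p0 -> p1 -> p0 -> p1 -> p1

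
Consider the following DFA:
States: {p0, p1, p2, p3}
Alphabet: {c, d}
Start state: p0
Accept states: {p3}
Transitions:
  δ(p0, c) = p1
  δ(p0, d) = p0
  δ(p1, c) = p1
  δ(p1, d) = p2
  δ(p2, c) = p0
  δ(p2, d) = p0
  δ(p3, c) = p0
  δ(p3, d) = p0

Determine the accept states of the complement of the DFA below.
Complement accept states = All states \ Original accept states
= {p0, p1, p2, p3} \ {p3}
{p0, p1, p2}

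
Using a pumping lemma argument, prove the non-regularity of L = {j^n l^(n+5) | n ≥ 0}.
Assume L is regular with pumping length p. Idea: pumping the j-block breaks the fixed offset of 5.
Choose s = j^p l^(p+5) ∈ L. By the pumping lemma, s = xyz with |xy| ≤ p, |y| > 0, so y = j^k with k ≥ 1. Then xy²z = j^(p+k) l^(p+5). For this to be in L we would need p+5 = (p+k)+5, i.e. k = 0, contradicting k ≥ 1. So xy²z ∉ L.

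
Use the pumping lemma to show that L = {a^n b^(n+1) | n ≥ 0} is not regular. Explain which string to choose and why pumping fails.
Assume L is regular with pumping length p. Idea: pumping the a-block breaks the fixed offset of 1.
Choose s = a^p b^(p+1) ∈ L. By the pumping lemma, s = xyz with |xy| ≤ p, |y| > 0, so y = a^k with k ≥ 1. Then xy²z = a^(p+k) b^(p+1). For this to be in L we would need p+1 = (p+k)+1, i.e. k = 0, contradicting k ≥ 1. So xy²z ∉ L.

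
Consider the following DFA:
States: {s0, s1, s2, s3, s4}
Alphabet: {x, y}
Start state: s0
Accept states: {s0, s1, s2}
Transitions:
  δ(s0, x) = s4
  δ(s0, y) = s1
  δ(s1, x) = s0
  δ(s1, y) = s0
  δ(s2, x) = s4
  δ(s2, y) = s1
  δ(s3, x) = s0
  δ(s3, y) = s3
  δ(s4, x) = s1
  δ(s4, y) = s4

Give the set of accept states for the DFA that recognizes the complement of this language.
Complement accept states = All states \ Original accept states
= {s0, s1, s2, s3, s4} \ {s0, s1, s2}
{s3, s4}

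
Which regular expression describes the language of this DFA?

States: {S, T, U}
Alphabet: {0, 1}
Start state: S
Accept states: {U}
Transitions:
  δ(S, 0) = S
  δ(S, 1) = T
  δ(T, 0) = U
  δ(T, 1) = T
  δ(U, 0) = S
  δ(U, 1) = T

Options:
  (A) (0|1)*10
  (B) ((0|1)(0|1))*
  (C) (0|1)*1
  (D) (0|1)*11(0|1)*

Check each option against the DFA on short strings; one disagreement eliminates an option:
  (A) (0|1)*10: agrees with the DFA on every string of length ≤ 6
  (B) ((0|1)(0|1))*: on ε the DFA stays in S and rejects (S ∉ Accept), but the regex matches it → eliminate
  (C) (0|1)*1: on '1' the DFA goes S → T and rejects (T ∉ Accept), but the regex matches it → eliminate
  (D) (0|1)*11(0|1)*: on '10' the DFA goes S → T → U and accepts (U ∈ Accept), but the regex does not match it → eliminate
Only (A) is consistent with the DFA.
(A) (0|1)*10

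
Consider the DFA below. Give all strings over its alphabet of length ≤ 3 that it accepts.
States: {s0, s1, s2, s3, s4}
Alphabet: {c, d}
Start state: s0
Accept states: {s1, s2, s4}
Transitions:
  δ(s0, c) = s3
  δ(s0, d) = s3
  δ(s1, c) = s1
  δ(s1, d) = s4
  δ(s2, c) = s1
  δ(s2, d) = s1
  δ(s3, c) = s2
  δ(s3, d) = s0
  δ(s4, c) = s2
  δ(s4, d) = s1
cc, dc, ccc, ccd, dcc, dcd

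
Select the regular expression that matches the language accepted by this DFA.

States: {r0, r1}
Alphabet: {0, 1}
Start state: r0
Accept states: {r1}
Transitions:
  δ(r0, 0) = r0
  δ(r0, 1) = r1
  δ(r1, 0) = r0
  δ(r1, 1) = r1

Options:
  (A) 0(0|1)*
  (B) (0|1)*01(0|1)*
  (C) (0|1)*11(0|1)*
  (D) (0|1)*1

Check each option against the DFA on short strings; one disagreement eliminates an option:
  (A) 0(0|1)*: on '0' the DFA goes r0 → r0 and rejects (r0 ∉ Accept), but the regex matches it → eliminate
  (B) (0|1)*01(0|1)*: on '1' the DFA goes r0 → r1 and accepts (r1 ∈ Accept), but the regex does not match it → eliminate
  (C) (0|1)*11(0|1)*: on '1' the DFA goes r0 → r1 and accepts (r1 ∈ Accept), but the regex does not match it → eliminate
  (D) (0|1)*1: agrees with the DFA on every string of length ≤ 6
Only (D) is consistent with the DFA.
(D) (0|1)*1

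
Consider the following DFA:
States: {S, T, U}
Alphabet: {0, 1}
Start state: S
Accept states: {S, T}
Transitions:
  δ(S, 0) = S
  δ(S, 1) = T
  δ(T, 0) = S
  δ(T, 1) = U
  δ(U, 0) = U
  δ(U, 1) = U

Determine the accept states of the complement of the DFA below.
Complement accept states = All states \ Original accept states
= {S, T, U} \ {S, T}
{U}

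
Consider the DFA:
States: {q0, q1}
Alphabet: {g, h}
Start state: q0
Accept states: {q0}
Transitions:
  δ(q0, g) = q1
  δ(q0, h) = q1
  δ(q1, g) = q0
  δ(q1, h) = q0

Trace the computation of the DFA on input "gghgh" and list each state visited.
read 'g': q0 → q1
  read 'g': q1 → q0
  read 'h': q0 → q1
  read 'g': q1 → q0
  read 'h': q0 → q1
q0 -> q1 -> q0 -> q1 -> q0 -> q1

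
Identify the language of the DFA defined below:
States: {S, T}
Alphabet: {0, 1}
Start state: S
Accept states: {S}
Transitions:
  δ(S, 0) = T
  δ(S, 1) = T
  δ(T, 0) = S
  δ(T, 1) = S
Testing a few strings:
  '110' → reject
  '1' → reject
  '10' → accept
  '01' → accept
State roles: S=even length so far; T=odd length so far
All binary strings of even length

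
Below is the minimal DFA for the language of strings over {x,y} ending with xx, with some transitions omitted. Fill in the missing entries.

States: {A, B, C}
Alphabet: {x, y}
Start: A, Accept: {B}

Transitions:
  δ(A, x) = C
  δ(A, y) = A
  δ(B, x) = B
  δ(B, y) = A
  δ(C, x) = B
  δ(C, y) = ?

From the language and accept set, identify what each state tracks — A: last symbol not x; B: two trailing x's; C: one trailing x.
Each missing δ(q, a) is the state matching the new tracked value after reading a.
δ(C, y) = A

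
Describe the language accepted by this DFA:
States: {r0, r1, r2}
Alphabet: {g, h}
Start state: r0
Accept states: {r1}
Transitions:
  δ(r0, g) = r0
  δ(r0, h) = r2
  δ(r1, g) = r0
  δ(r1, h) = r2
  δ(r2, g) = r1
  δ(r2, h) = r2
Testing a few strings:
  'hgg' → reject
  'hghh' → reject
  'hhhh' → reject
  'ghg' → accept
State roles: r0=no suffix match; r1=suffix is hg; r2=one trailing h
All strings over {g,h} ending with hg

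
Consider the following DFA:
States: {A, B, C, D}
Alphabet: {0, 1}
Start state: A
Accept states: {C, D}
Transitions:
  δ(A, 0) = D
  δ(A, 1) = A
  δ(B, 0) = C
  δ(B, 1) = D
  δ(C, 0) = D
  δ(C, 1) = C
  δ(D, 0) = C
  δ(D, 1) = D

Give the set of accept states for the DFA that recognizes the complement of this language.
Complement accept states = All states \ Original accept states
= {A, B, C, D} \ {C, D}
{A, B}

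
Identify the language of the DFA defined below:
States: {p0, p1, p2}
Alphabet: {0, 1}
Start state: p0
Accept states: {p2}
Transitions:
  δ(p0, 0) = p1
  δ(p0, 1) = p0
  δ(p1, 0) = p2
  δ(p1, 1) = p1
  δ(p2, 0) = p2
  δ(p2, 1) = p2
Testing a few strings:
  '1101' → reject
  '110' → reject
  '011' → reject
  '1' → reject
State roles: p0=zero 0's seen; p1=one 0 seen; p2=≥ two 0's seen
All binary strings containing at least two 0's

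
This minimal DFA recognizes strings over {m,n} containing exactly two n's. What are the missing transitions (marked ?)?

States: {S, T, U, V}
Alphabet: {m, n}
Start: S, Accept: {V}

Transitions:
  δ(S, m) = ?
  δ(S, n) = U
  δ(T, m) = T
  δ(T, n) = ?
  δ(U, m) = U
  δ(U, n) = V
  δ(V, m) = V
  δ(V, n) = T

From the language and accept set, identify what each state tracks — S: zero n's; T: ≥ three n's (dead); U: one n; V: two n's.
Each missing δ(q, a) is the state matching the new tracked value after reading a.
δ(S, m) = S; δ(T, n) = T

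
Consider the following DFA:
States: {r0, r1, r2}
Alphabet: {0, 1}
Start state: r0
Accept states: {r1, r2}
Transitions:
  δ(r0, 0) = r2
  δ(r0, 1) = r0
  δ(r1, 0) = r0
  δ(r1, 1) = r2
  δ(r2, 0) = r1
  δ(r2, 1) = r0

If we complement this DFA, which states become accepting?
Complement accept states = All states \ Original accept states
= {r0, r1, r2} \ {r1, r2}
{r0}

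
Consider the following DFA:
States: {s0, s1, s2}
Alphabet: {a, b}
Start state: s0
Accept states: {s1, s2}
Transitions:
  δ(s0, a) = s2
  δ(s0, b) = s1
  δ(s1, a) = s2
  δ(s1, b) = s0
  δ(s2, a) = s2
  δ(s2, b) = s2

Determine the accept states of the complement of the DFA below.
Complement accept states = All states \ Original accept states
= {s0, s1, s2} \ {s1, s2}
{s0}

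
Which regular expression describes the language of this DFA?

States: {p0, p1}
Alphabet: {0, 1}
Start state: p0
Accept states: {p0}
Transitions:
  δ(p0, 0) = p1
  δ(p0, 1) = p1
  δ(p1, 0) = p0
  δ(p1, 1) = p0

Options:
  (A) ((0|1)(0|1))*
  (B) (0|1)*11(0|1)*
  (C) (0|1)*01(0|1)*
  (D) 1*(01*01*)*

Check each option against the DFA on short strings; one disagreement eliminates an option:
  (A) ((0|1)(0|1))*: agrees with the DFA on every string of length ≤ 6
  (B) (0|1)*11(0|1)*: on ε the DFA stays in p0 and accepts (p0 ∈ Accept), but the regex does not match it → eliminate
  (C) (0|1)*01(0|1)*: on ε the DFA stays in p0 and accepts (p0 ∈ Accept), but the regex does not match it → eliminate
  (D) 1*(01*01*)*: on '1' the DFA goes p0 → p1 and rejects (p1 ∉ Accept), but the regex matches it → eliminate
Only (A) is consistent with the DFA.
(A) ((0|1)(0|1))*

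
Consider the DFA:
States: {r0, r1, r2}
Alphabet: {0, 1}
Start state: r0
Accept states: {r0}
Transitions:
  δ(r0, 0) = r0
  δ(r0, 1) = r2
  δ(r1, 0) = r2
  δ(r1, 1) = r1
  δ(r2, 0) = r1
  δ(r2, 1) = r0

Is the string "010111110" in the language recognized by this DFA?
Processing string "010111110":
  r0 --0--> r0
  r0 --1--> r2
  r2 --0--> r1
  r1 --1--> r1
  r1 --1--> r1
  r1 --1--> r1
  r1 --1--> r1
  r1 --1--> r1
  r1 --0--> r2
Final state: r2
Accept states: {r0}
No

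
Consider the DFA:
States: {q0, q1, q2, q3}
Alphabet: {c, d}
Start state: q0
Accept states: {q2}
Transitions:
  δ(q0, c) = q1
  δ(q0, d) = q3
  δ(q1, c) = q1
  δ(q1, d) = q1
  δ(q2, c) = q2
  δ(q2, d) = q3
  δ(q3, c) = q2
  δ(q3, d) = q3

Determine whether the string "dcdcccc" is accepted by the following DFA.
Processing string "dcdcccc":
  q0 --d--> q3
  q3 --c--> q2
  q2 --d--> q3
  q3 --c--> q2
  q2 --c--> q2
  q2 --c--> q2
  q2 --c--> q2
Final state: q2
Accept states: {q2}
Yes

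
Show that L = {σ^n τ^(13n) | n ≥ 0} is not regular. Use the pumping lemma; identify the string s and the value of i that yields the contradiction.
Assume L is regular with pumping length p. Idea: pumping the σ-block breaks the 1:13 ratio.
Choose s = σ^p τ^(13p) (length 14p ≥ p). By the pumping lemma, s = xyz with |xy| ≤ p, |y| > 0, so y = σ^k with k ≥ 1. Then xy²z = σ^(p+k) τ^(13p). For this to be in L we would need 13p = 13(p+k), i.e. 13k = 0, contradicting k ≥ 1. So xy²z ∉ L.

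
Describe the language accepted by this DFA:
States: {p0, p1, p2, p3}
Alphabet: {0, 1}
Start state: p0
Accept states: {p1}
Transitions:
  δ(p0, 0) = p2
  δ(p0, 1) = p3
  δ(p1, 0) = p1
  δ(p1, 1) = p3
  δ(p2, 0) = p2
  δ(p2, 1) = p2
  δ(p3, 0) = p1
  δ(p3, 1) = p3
Testing a few strings:
  '1' → reject
  '110' → accept
  '011' → reject
  '0100' → reject
State roles: p0=no input read; p1=started with 1, last symbol 0; p2=started with 0 (dead); p3=started with 1, last symbol 1
All binary strings that start with 1 and end with 0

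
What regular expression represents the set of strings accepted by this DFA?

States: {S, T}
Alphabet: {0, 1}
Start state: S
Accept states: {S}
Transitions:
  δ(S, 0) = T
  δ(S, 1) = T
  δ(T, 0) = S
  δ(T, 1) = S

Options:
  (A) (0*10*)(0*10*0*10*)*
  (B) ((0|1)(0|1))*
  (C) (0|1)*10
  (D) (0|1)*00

Check each option against the DFA on short strings; one disagreement eliminates an option:
  (A) (0*10*)(0*10*0*10*)*: on ε the DFA stays in S and accepts (S ∈ Accept), but the regex does not match it → eliminate
  (B) ((0|1)(0|1))*: agrees with the DFA on every string of length ≤ 6
  (C) (0|1)*10: on ε the DFA stays in S and accepts (S ∈ Accept), but the regex does not match it → eliminate
  (D) (0|1)*00: on ε the DFA stays in S and accepts (S ∈ Accept), but the regex does not match it → eliminate
Only (B) is consistent with the DFA.
(B) ((0|1)(0|1))*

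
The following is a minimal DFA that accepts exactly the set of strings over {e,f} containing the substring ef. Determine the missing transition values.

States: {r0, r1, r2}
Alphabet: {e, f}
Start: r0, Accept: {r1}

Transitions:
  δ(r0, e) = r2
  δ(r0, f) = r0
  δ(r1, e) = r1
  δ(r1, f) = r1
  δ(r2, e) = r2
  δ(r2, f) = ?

From the language and accept set, identify what each state tracks — r0: no e seen yet; r1: substring ef seen; r2: seen a e, waiting for f.
Each missing δ(q, a) is the state matching the new tracked value after reading a.
δ(r2, f) = r1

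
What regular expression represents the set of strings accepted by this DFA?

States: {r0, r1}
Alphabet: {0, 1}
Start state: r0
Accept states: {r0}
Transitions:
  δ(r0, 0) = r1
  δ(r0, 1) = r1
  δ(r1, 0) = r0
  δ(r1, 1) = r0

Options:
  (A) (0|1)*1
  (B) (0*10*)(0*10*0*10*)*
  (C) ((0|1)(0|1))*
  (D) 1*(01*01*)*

Check each option against the DFA on short strings; one disagreement eliminates an option:
  (A) (0|1)*1: on ε the DFA stays in r0 and accepts (r0 ∈ Accept), but the regex does not match it → eliminate
  (B) (0*10*)(0*10*0*10*)*: on ε the DFA stays in r0 and accepts (r0 ∈ Accept), but the regex does not match it → eliminate
  (C) ((0|1)(0|1))*: agrees with the DFA on every string of length ≤ 6
  (D) 1*(01*01*)*: on '1' the DFA goes r0 → r1 and rejects (r1 ∉ Accept), but the regex matches it → eliminate
Only (C) is consistent with the DFA.
(C) ((0|1)(0|1))*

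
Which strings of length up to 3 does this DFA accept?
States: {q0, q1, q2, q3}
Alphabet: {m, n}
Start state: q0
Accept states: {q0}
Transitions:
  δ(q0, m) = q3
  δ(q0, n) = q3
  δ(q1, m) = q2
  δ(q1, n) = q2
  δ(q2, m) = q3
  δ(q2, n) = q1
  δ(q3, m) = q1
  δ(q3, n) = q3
ε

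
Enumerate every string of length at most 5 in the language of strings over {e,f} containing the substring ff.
ff, eff, ffe, fff, eeff, effe, efff, feff, ffee, ffef, fffe, ffff, eeeff, eeffe, eefff, efeff, effee, effef, efffe, effff, feeff, feffe, fefff, ffeee, ffeef, ffefe, ffeff, fffee, fffef, ffffe, fffff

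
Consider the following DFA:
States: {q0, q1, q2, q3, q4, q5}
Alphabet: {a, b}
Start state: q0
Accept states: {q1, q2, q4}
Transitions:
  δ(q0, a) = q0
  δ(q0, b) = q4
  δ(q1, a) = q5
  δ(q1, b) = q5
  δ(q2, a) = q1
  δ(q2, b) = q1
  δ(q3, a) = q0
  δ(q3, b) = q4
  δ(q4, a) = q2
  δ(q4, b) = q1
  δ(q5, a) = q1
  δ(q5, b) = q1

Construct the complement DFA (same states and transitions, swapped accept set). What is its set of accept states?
Complement accept states = All states \ Original accept states
= {q0, q1, q2, q3, q4, q5} \ {q1, q2, q4}
{q0, q3, q5}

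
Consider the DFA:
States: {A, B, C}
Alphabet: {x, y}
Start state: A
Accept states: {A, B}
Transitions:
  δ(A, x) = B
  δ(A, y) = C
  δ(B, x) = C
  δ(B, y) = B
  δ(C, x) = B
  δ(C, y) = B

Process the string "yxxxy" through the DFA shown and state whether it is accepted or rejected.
Processing string "yxxxy":
  A --y--> C
  C --x--> B
  B --x--> C
  C --x--> B
  B --y--> B
Final state: B
Accept states: {A, B}
Yes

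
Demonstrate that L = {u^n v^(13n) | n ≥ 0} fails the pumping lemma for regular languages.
Assume L is regular with pumping length p. Idea: pumping the u-block breaks the 1:13 ratio.
Choose s = u^p v^(13p) (length 14p ≥ p). By the pumping lemma, s = xyz with |xy| ≤ p, |y| > 0, so y = u^k with k ≥ 1. Then xy²z = u^(p+k) v^(13p). For this to be in L we would need 13p = 13(p+k), i.e. 13k = 0, contradicting k ≥ 1. So xy²z ∉ L.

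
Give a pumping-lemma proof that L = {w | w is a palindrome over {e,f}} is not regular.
Assume L is regular with pumping length p. Idea: pumping the leading e-block breaks the symmetry.
Choose s = e^p f e^p (a palindrome of length 2p+1 ≥ p). By the pumping lemma, s = xyz with |xy| ≤ p, |y| > 0, so y = e^k with k > 0 (xy lies entirely in the first e^p). Then xy²z = e^(p+k) f e^p, which is not a palindrome since p+k ≠ p.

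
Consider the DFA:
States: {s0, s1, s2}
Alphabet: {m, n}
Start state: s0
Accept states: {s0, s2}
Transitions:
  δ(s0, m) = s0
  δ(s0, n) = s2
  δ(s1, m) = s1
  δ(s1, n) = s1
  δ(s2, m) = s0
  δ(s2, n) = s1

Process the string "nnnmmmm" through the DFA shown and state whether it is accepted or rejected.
Processing string "nnnmmmm":
  s0 --n--> s2
  s2 --n--> s1
  s1 --n--> s1
  s1 --m--> s1
  s1 --m--> s1
  s1 --m--> s1
  s1 --m--> s1
Final state: s1
Accept states: {s0, s2}
No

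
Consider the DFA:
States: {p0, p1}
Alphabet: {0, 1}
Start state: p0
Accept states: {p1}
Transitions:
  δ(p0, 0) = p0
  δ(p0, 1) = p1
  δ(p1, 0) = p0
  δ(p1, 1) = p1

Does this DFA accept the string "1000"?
Processing string "1000":
  p0 --1--> p1
  p1 --0--> p0
  p0 --0--> p0
  p0 --0--> p0
Final state: p0
Accept states: {p1}
No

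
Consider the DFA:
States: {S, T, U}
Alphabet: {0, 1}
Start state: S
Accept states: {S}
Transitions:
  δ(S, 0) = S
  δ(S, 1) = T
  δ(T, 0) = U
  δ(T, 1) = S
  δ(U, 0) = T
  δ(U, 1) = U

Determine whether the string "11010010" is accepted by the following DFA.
Processing string "11010010":
  S --1--> T
  T --1--> S
  S --0--> S
  S --1--> T
  T --0--> U
  U --0--> T
  T --1--> S
  S --0--> S
Final state: S
Accept states: {S}
Yes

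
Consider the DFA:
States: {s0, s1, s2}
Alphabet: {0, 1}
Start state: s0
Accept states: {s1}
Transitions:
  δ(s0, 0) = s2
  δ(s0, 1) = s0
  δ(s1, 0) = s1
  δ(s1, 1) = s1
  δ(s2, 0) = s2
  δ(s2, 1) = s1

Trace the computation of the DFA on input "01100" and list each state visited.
read '0': s0 → s2
  read '1': s2 → s1
  read '1': s1 → s1
  read '0': s1 → s1
  read '0': s1 → s1
s0 -> s2 -> s1 -> s1 -> s1 -> s1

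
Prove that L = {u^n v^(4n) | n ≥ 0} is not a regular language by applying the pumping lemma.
Assume L is regular with pumping length p. Idea: pumping the u-block breaks the 1:4 ratio.
Choose s = u^p v^(4p) (length 5p ≥ p). By the pumping lemma, s = xyz with |xy| ≤ p, |y| > 0, so y = u^k with k ≥ 1. Then xy²z = u^(p+k) v^(4p). For this to be in L we would need 4p = 4(p+k), i.e. 4k = 0, contradicting k ≥ 1. So xy²z ∉ L.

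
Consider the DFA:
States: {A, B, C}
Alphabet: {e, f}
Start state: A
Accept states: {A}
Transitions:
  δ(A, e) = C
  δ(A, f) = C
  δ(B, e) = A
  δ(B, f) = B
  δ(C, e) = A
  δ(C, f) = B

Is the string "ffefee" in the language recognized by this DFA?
Processing string "ffefee":
  A --f--> C
  C --f--> B
  B --e--> A
  A --f--> C
  C --e--> A
  A --e--> C
Final state: C
Accept states: {A}
No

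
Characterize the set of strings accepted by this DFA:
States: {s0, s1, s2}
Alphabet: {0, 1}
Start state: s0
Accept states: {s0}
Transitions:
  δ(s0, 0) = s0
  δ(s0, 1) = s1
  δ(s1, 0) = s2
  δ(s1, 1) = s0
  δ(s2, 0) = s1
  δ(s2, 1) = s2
Testing a few strings:
  '1100' → accept
  '111' → reject
  '0100' → reject
  '01' → reject
State roles: s0=value ≡ 0 (mod 3); s1=value ≡ 1 (mod 3); s2=value ≡ 2 (mod 3)
All binary strings representing a multiple of 3 (read in base 2; leading zeros allowed and ε counts as 0)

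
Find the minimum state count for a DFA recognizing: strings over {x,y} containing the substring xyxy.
By Myhill–Nerode, count the distinguishable equivalence classes: 5 classes — one per longest suffix of the input that is a prefix of 'xyxy' (lengths 0 through 3), plus an absorbing 'already seen xyxy' class.
5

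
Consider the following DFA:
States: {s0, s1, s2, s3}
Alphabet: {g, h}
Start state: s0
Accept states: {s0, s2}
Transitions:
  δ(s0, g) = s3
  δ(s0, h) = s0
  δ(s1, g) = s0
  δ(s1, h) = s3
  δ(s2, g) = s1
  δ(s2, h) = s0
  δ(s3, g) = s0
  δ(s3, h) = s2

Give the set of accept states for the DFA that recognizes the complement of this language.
Complement accept states = All states \ Original accept states
= {s0, s1, s2, s3} \ {s0, s2}
{s1, s3}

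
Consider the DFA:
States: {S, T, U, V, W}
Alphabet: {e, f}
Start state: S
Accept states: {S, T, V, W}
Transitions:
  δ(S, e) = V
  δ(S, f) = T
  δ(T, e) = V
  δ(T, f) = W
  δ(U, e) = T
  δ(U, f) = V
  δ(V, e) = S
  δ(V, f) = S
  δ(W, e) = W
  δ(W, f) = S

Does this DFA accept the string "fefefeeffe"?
Processing string "fefefeeffe":
  S --f--> T
  T --e--> V
  V --f--> S
  S --e--> V
  V --f--> S
  S --e--> V
  V --e--> S
  S --f--> T
  T --f--> W
  W --e--> W
Final state: W
Accept states: {S, T, V, W}
Yes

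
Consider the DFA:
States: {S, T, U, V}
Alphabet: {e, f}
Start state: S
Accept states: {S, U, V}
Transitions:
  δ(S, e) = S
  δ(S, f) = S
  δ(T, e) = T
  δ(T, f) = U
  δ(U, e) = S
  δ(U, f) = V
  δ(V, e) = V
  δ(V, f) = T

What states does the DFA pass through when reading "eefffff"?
read 'e': S → S
  read 'e': S → S
  read 'f': S → S
  read 'f': S → S
  read 'f': S → S
  read 'f': S → S
  read 'f': S → S
S -> S -> S -> S -> S -> S -> S -> S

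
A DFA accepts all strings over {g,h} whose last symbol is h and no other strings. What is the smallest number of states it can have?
By Myhill–Nerode, count the distinguishable equivalence classes: 2^1 = 2 classes — the DFA must remember the last 1 symbol read; every pair of distinct length-1 suffixes is distinguishable by some continuation.
2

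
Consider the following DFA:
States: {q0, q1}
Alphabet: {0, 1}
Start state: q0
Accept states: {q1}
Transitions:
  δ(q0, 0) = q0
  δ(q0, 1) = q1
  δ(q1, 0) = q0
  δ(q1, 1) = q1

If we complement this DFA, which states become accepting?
Complement accept states = All states \ Original accept states
= {q0, q1} \ {q1}
{q0}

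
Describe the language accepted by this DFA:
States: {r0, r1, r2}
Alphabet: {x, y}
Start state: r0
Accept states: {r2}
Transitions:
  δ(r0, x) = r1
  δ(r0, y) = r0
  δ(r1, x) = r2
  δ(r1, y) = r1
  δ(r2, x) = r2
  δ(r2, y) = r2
Testing a few strings:
  'yxyy' → reject
  'yxx' → accept
  'xy' → reject
  'y' → reject
State roles: r0=zero x's seen; r1=one x seen; r2=≥ two x's seen
All strings over {x,y} containing at least two x's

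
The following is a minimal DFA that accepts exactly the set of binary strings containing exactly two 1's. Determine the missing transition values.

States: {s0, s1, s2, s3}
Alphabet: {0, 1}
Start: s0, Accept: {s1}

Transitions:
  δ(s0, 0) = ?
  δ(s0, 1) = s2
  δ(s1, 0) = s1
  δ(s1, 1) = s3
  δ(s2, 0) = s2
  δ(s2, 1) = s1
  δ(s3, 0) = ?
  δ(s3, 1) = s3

From the language and accept set, identify what each state tracks — s0: zero 1's; s1: two 1's; s2: one 1; s3: ≥ three 1's (dead).
Each missing δ(q, a) is the state matching the new tracked value after reading a.
δ(s0, 0) = s0; δ(s3, 0) = s3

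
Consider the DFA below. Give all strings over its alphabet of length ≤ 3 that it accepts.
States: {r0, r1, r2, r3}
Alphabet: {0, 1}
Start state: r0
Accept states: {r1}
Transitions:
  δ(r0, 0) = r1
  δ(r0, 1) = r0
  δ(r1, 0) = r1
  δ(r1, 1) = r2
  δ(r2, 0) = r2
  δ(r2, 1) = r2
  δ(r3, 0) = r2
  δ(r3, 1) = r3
0, 00, 10, 000, 100, 110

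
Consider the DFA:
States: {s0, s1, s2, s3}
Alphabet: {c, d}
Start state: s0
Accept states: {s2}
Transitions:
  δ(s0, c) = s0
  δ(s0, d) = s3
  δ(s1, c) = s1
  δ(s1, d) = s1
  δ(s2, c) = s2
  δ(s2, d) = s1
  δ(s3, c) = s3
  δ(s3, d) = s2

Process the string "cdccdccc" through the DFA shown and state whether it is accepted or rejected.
Processing string "cdccdccc":
  s0 --c--> s0
  s0 --d--> s3
  s3 --c--> s3
  s3 --c--> s3
  s3 --d--> s2
  s2 --c--> s2
  s2 --c--> s2
  s2 --c--> s2
Final state: s2
Accept states: {s2}
Yes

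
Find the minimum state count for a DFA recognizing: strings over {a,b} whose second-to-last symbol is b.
By Myhill–Nerode, count the distinguishable equivalence classes: 2^2 = 4 classes — the DFA must remember the last 2 symbols read; every pair of distinct length-2 suffixes is distinguishable by some continuation.
4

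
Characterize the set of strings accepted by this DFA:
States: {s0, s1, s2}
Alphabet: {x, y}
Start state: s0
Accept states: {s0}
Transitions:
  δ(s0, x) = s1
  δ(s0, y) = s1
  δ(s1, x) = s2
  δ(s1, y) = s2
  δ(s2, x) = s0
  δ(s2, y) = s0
Testing a few strings:
  'xxy' → accept
  'x' → reject
  'y' → reject
  'xxxy' → reject
State roles: s0=length ≡ 0 (mod 3); s1=length ≡ 1 (mod 3); s2=length ≡ 2 (mod 3)
All strings over {x,y} whose length is a multiple of 3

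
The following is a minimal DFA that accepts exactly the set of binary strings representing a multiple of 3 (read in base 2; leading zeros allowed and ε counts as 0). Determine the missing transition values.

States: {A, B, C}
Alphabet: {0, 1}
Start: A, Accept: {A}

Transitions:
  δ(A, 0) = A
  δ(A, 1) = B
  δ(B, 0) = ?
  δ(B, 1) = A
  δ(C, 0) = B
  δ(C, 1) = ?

From the language and accept set, identify what each state tracks — A: value ≡ 0 (mod 3); B: value ≡ 1 (mod 3); C: value ≡ 2 (mod 3).
Each missing δ(q, a) is the state matching the new tracked value after reading a.
δ(B, 0) = C; δ(C, 1) = C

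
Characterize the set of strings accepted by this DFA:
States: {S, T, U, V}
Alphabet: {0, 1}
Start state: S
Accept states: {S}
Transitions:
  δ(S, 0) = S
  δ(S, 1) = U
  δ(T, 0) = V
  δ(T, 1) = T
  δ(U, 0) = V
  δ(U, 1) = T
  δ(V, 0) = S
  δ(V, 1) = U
Testing a few strings:
  '0110' → reject
  '0' → accept
  '10' → reject
  '001' → reject
State roles: S=value ≡ 0 (mod 4); T=value ≡ 3 (mod 4); U=value ≡ 1 (mod 4); V=value ≡ 2 (mod 4)
All binary strings representing a multiple of 4 (read in base 2; leading zeros allowed and ε counts as 0)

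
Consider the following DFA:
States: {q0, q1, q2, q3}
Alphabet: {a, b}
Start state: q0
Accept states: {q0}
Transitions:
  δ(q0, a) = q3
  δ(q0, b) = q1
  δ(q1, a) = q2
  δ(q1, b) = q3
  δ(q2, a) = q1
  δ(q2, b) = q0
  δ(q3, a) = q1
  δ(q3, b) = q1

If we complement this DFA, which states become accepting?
Complement accept states = All states \ Original accept states
= {q0, q1, q2, q3} \ {q0}
{q1, q2, q3}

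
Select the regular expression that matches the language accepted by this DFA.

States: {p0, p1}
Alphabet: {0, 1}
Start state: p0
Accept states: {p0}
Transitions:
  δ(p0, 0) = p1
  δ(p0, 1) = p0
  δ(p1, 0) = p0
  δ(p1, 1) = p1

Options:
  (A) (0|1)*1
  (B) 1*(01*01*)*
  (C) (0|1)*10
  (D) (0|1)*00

Check each option against the DFA on short strings; one disagreement eliminates an option:
  (A) (0|1)*1: on ε the DFA stays in p0 and accepts (p0 ∈ Accept), but the regex does not match it → eliminate
  (B) 1*(01*01*)*: agrees with the DFA on every string of length ≤ 6
  (C) (0|1)*10: on ε the DFA stays in p0 and accepts (p0 ∈ Accept), but the regex does not match it → eliminate
  (D) (0|1)*00: on ε the DFA stays in p0 and accepts (p0 ∈ Accept), but the regex does not match it → eliminate
Only (B) is consistent with the DFA.
(B) 1*(01*01*)*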